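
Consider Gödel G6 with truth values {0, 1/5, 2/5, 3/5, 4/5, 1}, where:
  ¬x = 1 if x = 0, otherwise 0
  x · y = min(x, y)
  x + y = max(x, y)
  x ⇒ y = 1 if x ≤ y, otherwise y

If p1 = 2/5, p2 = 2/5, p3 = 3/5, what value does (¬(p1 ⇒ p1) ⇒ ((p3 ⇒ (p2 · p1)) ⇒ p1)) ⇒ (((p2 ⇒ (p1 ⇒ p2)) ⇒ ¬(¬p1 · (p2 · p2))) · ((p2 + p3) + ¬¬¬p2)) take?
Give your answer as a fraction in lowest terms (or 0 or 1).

3/5

p1 ⇒ p1 = 2/5 ⇒ 2/5 = 1
¬(p1 ⇒ p1) = ¬1 = 0
p2 · p1 = 2/5 · 2/5 = 2/5
p3 ⇒ (p2 · p1) = 3/5 ⇒ 2/5 = 2/5
(p3 ⇒ (p2 · p1)) ⇒ p1 = 2/5 ⇒ 2/5 = 1
¬(p1 ⇒ p1) ⇒ ((p3 ⇒ (p2 · p1)) ⇒ p1) = 0 ⇒ 1 = 1
p1 ⇒ p2 = 2/5 ⇒ 2/5 = 1
p2 ⇒ (p1 ⇒ p2) = 2/5 ⇒ 1 = 1
¬p1 = ¬2/5 = 0
p2 · p2 = 2/5 · 2/5 = 2/5
¬p1 · (p2 · p2) = 0 · 2/5 = 0
¬(¬p1 · (p2 · p2)) = ¬0 = 1
(p2 ⇒ (p1 ⇒ p2)) ⇒ ¬(¬p1 · (p2 · p2)) = 1 ⇒ 1 = 1
p2 + p3 = 2/5 + 3/5 = 3/5
¬p2 = ¬2/5 = 0
¬¬p2 = ¬0 = 1
¬¬¬p2 = ¬1 = 0
(p2 + p3) + ¬¬¬p2 = 3/5 + 0 = 3/5
((p2 ⇒ (p1 ⇒ p2)) ⇒ ¬(¬p1 · (p2 · p2))) · ((p2 + p3) + ¬¬¬p2) = 1 · 3/5 = 3/5
(¬(p1 ⇒ p1) ⇒ ((p3 ⇒ (p2 · p1)) ⇒ p1)) ⇒ (((p2 ⇒ (p1 ⇒ p2)) ⇒ ¬(¬p1 · (p2 · p2))) · ((p2 + p3) + ¬¬¬p2)) = 1 ⇒ 3/5 = 3/5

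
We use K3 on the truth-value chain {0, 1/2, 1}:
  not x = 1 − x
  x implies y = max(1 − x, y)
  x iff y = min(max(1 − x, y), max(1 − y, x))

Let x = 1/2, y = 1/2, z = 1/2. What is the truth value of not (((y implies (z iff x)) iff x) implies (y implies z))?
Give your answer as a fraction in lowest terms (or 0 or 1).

1/2

z iff x = 1/2 iff 1/2 = 1/2
y implies (z iff x) = 1/2 implies 1/2 = 1/2
(y implies (z iff x)) iff x = 1/2 iff 1/2 = 1/2
y implies z = 1/2 implies 1/2 = 1/2
((y implies (z iff x)) iff x) implies (y implies z) = 1/2 implies 1/2 = 1/2
not (((y implies (z iff x)) iff x) implies (y implies z)) = not 1/2 = 1/2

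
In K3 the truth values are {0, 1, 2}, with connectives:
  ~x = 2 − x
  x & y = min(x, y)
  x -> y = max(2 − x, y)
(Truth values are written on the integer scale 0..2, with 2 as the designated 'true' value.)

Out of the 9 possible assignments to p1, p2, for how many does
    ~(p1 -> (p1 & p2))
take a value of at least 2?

p1 = 0, p2 = 0 ↦ 0  <
p1 = 0, p2 = 1 ↦ 0  <
p1 = 0, p2 = 2 ↦ 0  <
p1 = 1, p2 = 0 ↦ 1  <
p1 = 1, p2 = 1 ↦ 1  <
p1 = 1, p2 = 2 ↦ 1  <
p1 = 2, p2 = 0 ↦ 2  ≥
p1 = 2, p2 = 1 ↦ 1  <
p1 = 2, p2 = 2 ↦ 0  <
So 1 of the 9 assignments meets the threshold.

1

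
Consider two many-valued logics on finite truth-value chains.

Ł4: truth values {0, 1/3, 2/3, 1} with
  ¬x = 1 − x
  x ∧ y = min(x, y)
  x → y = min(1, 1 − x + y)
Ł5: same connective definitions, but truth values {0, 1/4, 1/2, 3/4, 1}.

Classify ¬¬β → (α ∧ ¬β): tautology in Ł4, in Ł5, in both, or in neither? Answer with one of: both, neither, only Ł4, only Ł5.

In Ł4: at α = 0, β = 1/3 the value is 2/3 — not a tautology.
In Ł5: at α = 0, β = 1/4 the value is 3/4 — not a tautology.

neither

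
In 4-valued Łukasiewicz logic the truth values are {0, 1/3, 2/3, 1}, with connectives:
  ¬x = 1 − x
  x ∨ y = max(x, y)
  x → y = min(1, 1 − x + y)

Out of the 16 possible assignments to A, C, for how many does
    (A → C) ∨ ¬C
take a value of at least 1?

A = 0, C = 0 ↦ 1  ≥
A = 0, C = 1/3 ↦ 1  ≥
A = 0, C = 2/3 ↦ 1  ≥
A = 0, C = 1 ↦ 1  ≥
A = 1/3, C = 0 ↦ 1  ≥
A = 1/3, C = 1/3 ↦ 1  ≥
A = 1/3, C = 2/3 ↦ 1  ≥
A = 1/3, C = 1 ↦ 1  ≥
A = 2/3, C = 0 ↦ 1  ≥
A = 2/3, C = 1/3 ↦ 2/3  <
A = 2/3, C = 2/3 ↦ 1  ≥
A = 2/3, C = 1 ↦ 1  ≥
A = 1, C = 0 ↦ 1  ≥
A = 1, C = 1/3 ↦ 2/3  <
A = 1, C = 2/3 ↦ 2/3  <
A = 1, C = 1 ↦ 1  ≥
So 13 of the 16 assignments meet the threshold.

13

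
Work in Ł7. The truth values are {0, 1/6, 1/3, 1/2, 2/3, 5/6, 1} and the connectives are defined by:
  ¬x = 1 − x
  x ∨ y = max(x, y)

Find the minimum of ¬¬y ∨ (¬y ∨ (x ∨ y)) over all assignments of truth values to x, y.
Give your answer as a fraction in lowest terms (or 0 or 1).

Take x = 0, y = 1/2:
¬y = ¬1/2 = 1/2
¬¬y = ¬1/2 = 1/2
¬y = ¬1/2 = 1/2
x ∨ y = 0 ∨ 1/2 = 1/2
¬y ∨ (x ∨ y) = 1/2 ∨ 1/2 = 1/2
¬¬y ∨ (¬y ∨ (x ∨ y)) = 1/2 ∨ 1/2 = 1/2
No assignment yields a value below 1/2, so this is the minimum.

1/2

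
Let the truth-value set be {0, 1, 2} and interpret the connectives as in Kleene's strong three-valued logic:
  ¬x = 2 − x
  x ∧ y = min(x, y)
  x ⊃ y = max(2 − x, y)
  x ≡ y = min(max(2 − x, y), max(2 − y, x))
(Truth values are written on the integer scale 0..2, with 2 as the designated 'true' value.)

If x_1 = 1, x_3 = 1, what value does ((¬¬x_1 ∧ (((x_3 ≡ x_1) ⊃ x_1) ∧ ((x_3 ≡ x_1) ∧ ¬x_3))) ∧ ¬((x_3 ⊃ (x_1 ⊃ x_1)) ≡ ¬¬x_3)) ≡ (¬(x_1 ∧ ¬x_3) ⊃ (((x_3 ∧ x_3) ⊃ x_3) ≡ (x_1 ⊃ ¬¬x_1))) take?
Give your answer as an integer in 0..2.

1

¬x_1 = ¬1 = 1
¬¬x_1 = ¬1 = 1
x_3 ≡ x_1 = 1 ≡ 1 = 1
(x_3 ≡ x_1) ⊃ x_1 = 1 ⊃ 1 = 1
x_3 ≡ x_1 = 1 ≡ 1 = 1
¬x_3 = ¬1 = 1
(x_3 ≡ x_1) ∧ ¬x_3 = 1 ∧ 1 = 1
((x_3 ≡ x_1) ⊃ x_1) ∧ ((x_3 ≡ x_1) ∧ ¬x_3) = 1 ∧ 1 = 1
¬¬x_1 ∧ (((x_3 ≡ x_1) ⊃ x_1) ∧ ((x_3 ≡ x_1) ∧ ¬x_3)) = 1 ∧ 1 = 1
x_1 ⊃ x_1 = 1 ⊃ 1 = 1
x_3 ⊃ (x_1 ⊃ x_1) = 1 ⊃ 1 = 1
¬x_3 = ¬1 = 1
¬¬x_3 = ¬1 = 1
(x_3 ⊃ (x_1 ⊃ x_1)) ≡ ¬¬x_3 = 1 ≡ 1 = 1
¬((x_3 ⊃ (x_1 ⊃ x_1)) ≡ ¬¬x_3) = ¬1 = 1
(¬¬x_1 ∧ (((x_3 ≡ x_1) ⊃ x_1) ∧ ((x_3 ≡ x_1) ∧ ¬x_3))) ∧ ¬((x_3 ⊃ (x_1 ⊃ x_1)) ≡ ¬¬x_3) = 1 ∧ 1 = 1
¬x_3 = ¬1 = 1
x_1 ∧ ¬x_3 = 1 ∧ 1 = 1
¬(x_1 ∧ ¬x_3) = ¬1 = 1
x_3 ∧ x_3 = 1 ∧ 1 = 1
(x_3 ∧ x_3) ⊃ x_3 = 1 ⊃ 1 = 1
¬x_1 = ¬1 = 1
¬¬x_1 = ¬1 = 1
x_1 ⊃ ¬¬x_1 = 1 ⊃ 1 = 1
((x_3 ∧ x_3) ⊃ x_3) ≡ (x_1 ⊃ ¬¬x_1) = 1 ≡ 1 = 1
¬(x_1 ∧ ¬x_3) ⊃ (((x_3 ∧ x_3) ⊃ x_3) ≡ (x_1 ⊃ ¬¬x_1)) = 1 ⊃ 1 = 1
((¬¬x_1 ∧ (((x_3 ≡ x_1) ⊃ x_1) ∧ ((x_3 ≡ x_1) ∧ ¬x_3))) ∧ ¬((x_3 ⊃ (x_1 ⊃ x_1)) ≡ ¬¬x_3)) ≡ (¬(x_1 ∧ ¬x_3) ⊃ (((x_3 ∧ x_3) ⊃ x_3) ≡ (x_1 ⊃ ¬¬x_1))) = 1 ≡ 1 = 1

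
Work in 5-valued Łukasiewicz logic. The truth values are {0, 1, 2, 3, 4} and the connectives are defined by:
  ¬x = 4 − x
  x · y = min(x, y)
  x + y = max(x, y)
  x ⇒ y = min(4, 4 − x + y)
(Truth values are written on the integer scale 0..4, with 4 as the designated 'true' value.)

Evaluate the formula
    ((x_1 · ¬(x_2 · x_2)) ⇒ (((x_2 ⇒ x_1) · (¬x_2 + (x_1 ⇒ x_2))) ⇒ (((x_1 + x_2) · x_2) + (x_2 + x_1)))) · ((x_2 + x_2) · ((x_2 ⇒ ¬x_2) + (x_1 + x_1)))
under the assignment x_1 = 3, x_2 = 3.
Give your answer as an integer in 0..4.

x_2 · x_2 = 3 · 3 = 3
¬(x_2 · x_2) = ¬3 = 1
x_1 · ¬(x_2 · x_2) = 3 · 1 = 1
x_2 ⇒ x_1 = 3 ⇒ 3 = 4
¬x_2 = ¬3 = 1
x_1 ⇒ x_2 = 3 ⇒ 3 = 4
¬x_2 + (x_1 ⇒ x_2) = 1 + 4 = 4
(x_2 ⇒ x_1) · (¬x_2 + (x_1 ⇒ x_2)) = 4 · 4 = 4
x_1 + x_2 = 3 + 3 = 3
(x_1 + x_2) · x_2 = 3 · 3 = 3
x_2 + x_1 = 3 + 3 = 3
((x_1 + x_2) · x_2) + (x_2 + x_1) = 3 + 3 = 3
((x_2 ⇒ x_1) · (¬x_2 + (x_1 ⇒ x_2))) ⇒ (((x_1 + x_2) · x_2) + (x_2 + x_1)) = 4 ⇒ 3 = 3
(x_1 · ¬(x_2 · x_2)) ⇒ (((x_2 ⇒ x_1) · (¬x_2 + (x_1 ⇒ x_2))) ⇒ (((x_1 + x_2) · x_2) + (x_2 + x_1))) = 1 ⇒ 3 = 4
x_2 + x_2 = 3 + 3 = 3
¬x_2 = ¬3 = 1
x_2 ⇒ ¬x_2 = 3 ⇒ 1 = 2
x_1 + x_1 = 3 + 3 = 3
(x_2 ⇒ ¬x_2) + (x_1 + x_1) = 2 + 3 = 3
(x_2 + x_2) · ((x_2 ⇒ ¬x_2) + (x_1 + x_1)) = 3 · 3 = 3
((x_1 · ¬(x_2 · x_2)) ⇒ (((x_2 ⇒ x_1) · (¬x_2 + (x_1 ⇒ x_2))) ⇒ (((x_1 + x_2) · x_2) + (x_2 + x_1)))) · ((x_2 + x_2) · ((x_2 ⇒ ¬x_2) + (x_1 + x_1))) = 4 · 3 = 3

3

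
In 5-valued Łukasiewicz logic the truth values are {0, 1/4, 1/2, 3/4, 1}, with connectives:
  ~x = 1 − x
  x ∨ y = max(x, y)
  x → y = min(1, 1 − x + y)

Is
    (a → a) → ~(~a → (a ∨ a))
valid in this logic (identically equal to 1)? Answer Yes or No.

Counterexample: take a = 1/4.
a → a = 1/4 → 1/4 = 1
~a = ~1/4 = 3/4
a ∨ a = 1/4 ∨ 1/4 = 1/4
~a → (a ∨ a) = 3/4 → 1/4 = 1/2
~(~a → (a ∨ a)) = ~1/2 = 1/2
(a → a) → ~(~a → (a ∨ a)) = 1 → 1/2 = 1/2
This gives 1/2 ≠ 1.

No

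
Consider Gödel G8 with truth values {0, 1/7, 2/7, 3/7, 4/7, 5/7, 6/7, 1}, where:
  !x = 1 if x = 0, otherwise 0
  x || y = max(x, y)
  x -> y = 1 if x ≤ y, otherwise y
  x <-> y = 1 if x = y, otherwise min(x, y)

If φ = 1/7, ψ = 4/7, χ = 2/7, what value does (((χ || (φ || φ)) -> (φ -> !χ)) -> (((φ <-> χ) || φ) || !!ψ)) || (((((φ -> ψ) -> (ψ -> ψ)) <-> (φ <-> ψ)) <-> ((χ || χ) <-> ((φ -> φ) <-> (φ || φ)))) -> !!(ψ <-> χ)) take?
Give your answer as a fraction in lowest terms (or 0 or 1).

φ || φ = 1/7 || 1/7 = 1/7
χ || (φ || φ) = 2/7 || 1/7 = 2/7
!χ = !2/7 = 0
φ -> !χ = 1/7 -> 0 = 0
(χ || (φ || φ)) -> (φ -> !χ) = 2/7 -> 0 = 0
φ <-> χ = 1/7 <-> 2/7 = 1/7
(φ <-> χ) || φ = 1/7 || 1/7 = 1/7
!ψ = !4/7 = 0
!!ψ = !0 = 1
((φ <-> χ) || φ) || !!ψ = 1/7 || 1 = 1
((χ || (φ || φ)) -> (φ -> !χ)) -> (((φ <-> χ) || φ) || !!ψ) = 0 -> 1 = 1
φ -> ψ = 1/7 -> 4/7 = 1
ψ -> ψ = 4/7 -> 4/7 = 1
(φ -> ψ) -> (ψ -> ψ) = 1 -> 1 = 1
φ <-> ψ = 1/7 <-> 4/7 = 1/7
((φ -> ψ) -> (ψ -> ψ)) <-> (φ <-> ψ) = 1 <-> 1/7 = 1/7
χ || χ = 2/7 || 2/7 = 2/7
φ -> φ = 1/7 -> 1/7 = 1
φ || φ = 1/7 || 1/7 = 1/7
(φ -> φ) <-> (φ || φ) = 1 <-> 1/7 = 1/7
(χ || χ) <-> ((φ -> φ) <-> (φ || φ)) = 2/7 <-> 1/7 = 1/7
(((φ -> ψ) -> (ψ -> ψ)) <-> (φ <-> ψ)) <-> ((χ || χ) <-> ((φ -> φ) <-> (φ || φ))) = 1/7 <-> 1/7 = 1
ψ <-> χ = 4/7 <-> 2/7 = 2/7
!(ψ <-> χ) = !2/7 = 0
!!(ψ <-> χ) = !0 = 1
((((φ -> ψ) -> (ψ -> ψ)) <-> (φ <-> ψ)) <-> ((χ || χ) <-> ((φ -> φ) <-> (φ || φ)))) -> !!(ψ <-> χ) = 1 -> 1 = 1
(((χ || (φ || φ)) -> (φ -> !χ)) -> (((φ <-> χ) || φ) || !!ψ)) || (((((φ -> ψ) -> (ψ -> ψ)) <-> (φ <-> ψ)) <-> ((χ || χ) <-> ((φ -> φ) <-> (φ || φ)))) -> !!(ψ <-> χ)) = 1 || 1 = 1

1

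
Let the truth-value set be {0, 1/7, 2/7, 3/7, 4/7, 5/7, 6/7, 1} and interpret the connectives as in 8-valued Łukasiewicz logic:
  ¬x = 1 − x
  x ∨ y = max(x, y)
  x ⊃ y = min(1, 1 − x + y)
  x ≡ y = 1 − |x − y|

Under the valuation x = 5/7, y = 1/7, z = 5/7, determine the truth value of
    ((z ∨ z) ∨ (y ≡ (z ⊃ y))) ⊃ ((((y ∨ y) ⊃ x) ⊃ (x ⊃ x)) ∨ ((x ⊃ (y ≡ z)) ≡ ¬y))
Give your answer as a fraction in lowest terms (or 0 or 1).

z ∨ z = 5/7 ∨ 5/7 = 5/7
z ⊃ y = 5/7 ⊃ 1/7 = 3/7
y ≡ (z ⊃ y) = 1/7 ≡ 3/7 = 5/7
(z ∨ z) ∨ (y ≡ (z ⊃ y)) = 5/7 ∨ 5/7 = 5/7
y ∨ y = 1/7 ∨ 1/7 = 1/7
(y ∨ y) ⊃ x = 1/7 ⊃ 5/7 = 1
x ⊃ x = 5/7 ⊃ 5/7 = 1
((y ∨ y) ⊃ x) ⊃ (x ⊃ x) = 1 ⊃ 1 = 1
y ≡ z = 1/7 ≡ 5/7 = 3/7
x ⊃ (y ≡ z) = 5/7 ⊃ 3/7 = 5/7
¬y = ¬1/7 = 6/7
(x ⊃ (y ≡ z)) ≡ ¬y = 5/7 ≡ 6/7 = 6/7
(((y ∨ y) ⊃ x) ⊃ (x ⊃ x)) ∨ ((x ⊃ (y ≡ z)) ≡ ¬y) = 1 ∨ 6/7 = 1
((z ∨ z) ∨ (y ≡ (z ⊃ y))) ⊃ ((((y ∨ y) ⊃ x) ⊃ (x ⊃ x)) ∨ ((x ⊃ (y ≡ z)) ≡ ¬y)) = 5/7 ⊃ 1 = 1

1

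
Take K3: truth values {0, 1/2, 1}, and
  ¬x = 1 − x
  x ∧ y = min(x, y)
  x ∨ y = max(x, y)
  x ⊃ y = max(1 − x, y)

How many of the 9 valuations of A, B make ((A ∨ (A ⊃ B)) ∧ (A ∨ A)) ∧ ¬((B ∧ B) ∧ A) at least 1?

A = 0, B = 0 ↦ 0  <
A = 0, B = 1/2 ↦ 0  <
A = 0, B = 1 ↦ 0  <
A = 1/2, B = 0 ↦ 1/2  <
A = 1/2, B = 1/2 ↦ 1/2  <
A = 1/2, B = 1 ↦ 1/2  <
A = 1, B = 0 ↦ 1  ≥
A = 1, B = 1/2 ↦ 1/2  <
A = 1, B = 1 ↦ 0  <
So 1 of the 9 assignments meets the threshold.

1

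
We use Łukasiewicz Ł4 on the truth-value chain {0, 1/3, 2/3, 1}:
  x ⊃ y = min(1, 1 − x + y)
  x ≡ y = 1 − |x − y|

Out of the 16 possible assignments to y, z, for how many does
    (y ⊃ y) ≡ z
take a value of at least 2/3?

y = 0, z = 0 ↦ 0  <
y = 0, z = 1/3 ↦ 1/3  <
y = 0, z = 2/3 ↦ 2/3  ≥
y = 0, z = 1 ↦ 1  ≥
y = 1/3, z = 0 ↦ 0  <
y = 1/3, z = 1/3 ↦ 1/3  <
y = 1/3, z = 2/3 ↦ 2/3  ≥
y = 1/3, z = 1 ↦ 1  ≥
y = 2/3, z = 0 ↦ 0  <
y = 2/3, z = 1/3 ↦ 1/3  <
y = 2/3, z = 2/3 ↦ 2/3  ≥
y = 2/3, z = 1 ↦ 1  ≥
y = 1, z = 0 ↦ 0  <
y = 1, z = 1/3 ↦ 1/3  <
y = 1, z = 2/3 ↦ 2/3  ≥
y = 1, z = 1 ↦ 1  ≥
So 8 of the 16 assignments meet the threshold.

8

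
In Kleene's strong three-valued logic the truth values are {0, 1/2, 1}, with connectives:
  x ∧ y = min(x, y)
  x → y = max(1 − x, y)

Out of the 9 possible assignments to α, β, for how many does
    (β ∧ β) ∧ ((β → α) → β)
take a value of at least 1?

3

α = 0, β = 0 ↦ 0  <
α = 0, β = 1/2 ↦ 1/2  <
α = 0, β = 1 ↦ 1  ≥
α = 1/2, β = 0 ↦ 0  <
α = 1/2, β = 1/2 ↦ 1/2  <
α = 1/2, β = 1 ↦ 1  ≥
α = 1, β = 0 ↦ 0  <
α = 1, β = 1/2 ↦ 1/2  <
α = 1, β = 1 ↦ 1  ≥
So 3 of the 9 assignments meet the threshold.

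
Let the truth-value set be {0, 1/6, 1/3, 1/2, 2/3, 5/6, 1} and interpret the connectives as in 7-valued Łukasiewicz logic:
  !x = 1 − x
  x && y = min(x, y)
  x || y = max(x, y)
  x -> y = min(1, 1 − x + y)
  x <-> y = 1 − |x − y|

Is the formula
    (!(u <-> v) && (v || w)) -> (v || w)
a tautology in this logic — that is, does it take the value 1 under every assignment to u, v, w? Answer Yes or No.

At u = 1/3, v = 1/3, w = 0, for instance:
u <-> v = 1/3 <-> 1/3 = 1
!(u <-> v) = !1 = 0
v || w = 1/3 || 0 = 1/3
!(u <-> v) && (v || w) = 0 && 1/3 = 0
(!(u <-> v) && (v || w)) -> (v || w) = 0 -> 1/3 = 1
and checking the remaining 342 assignments likewise gives ≥ 1 in every case.

Yes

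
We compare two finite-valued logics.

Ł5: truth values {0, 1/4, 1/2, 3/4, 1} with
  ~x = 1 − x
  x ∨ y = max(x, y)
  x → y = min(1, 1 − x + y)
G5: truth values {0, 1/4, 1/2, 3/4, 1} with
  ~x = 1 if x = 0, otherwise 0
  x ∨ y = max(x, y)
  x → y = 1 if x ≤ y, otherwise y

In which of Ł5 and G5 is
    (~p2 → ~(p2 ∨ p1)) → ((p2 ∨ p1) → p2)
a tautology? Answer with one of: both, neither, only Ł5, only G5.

only Ł5

In Ł5: every assignment gives 1 — tautology.
In G5: at p1 = 1/2, p2 = 1/4 the value is 1/4 — not a tautology.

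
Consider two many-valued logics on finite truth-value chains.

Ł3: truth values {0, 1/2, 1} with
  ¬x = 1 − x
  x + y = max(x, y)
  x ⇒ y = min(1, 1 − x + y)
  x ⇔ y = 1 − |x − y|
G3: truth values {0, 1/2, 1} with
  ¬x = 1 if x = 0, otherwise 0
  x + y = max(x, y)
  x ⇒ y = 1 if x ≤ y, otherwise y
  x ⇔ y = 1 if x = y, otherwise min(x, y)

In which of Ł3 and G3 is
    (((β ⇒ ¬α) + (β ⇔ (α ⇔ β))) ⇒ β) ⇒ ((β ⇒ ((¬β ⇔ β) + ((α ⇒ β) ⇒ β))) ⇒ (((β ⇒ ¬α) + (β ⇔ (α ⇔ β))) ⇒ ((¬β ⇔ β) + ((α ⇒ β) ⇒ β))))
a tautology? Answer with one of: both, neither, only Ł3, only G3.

In Ł3: every assignment gives 1 — tautology.
In G3: every assignment gives 1 — tautology.

both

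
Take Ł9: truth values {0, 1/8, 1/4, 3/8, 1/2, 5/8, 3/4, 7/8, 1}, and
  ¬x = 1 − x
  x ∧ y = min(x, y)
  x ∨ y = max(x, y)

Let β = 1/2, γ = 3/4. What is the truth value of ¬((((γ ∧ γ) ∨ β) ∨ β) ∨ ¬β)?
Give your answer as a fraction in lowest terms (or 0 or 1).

1/4

γ ∧ γ = 3/4 ∧ 3/4 = 3/4
(γ ∧ γ) ∨ β = 3/4 ∨ 1/2 = 3/4
((γ ∧ γ) ∨ β) ∨ β = 3/4 ∨ 1/2 = 3/4
¬β = ¬1/2 = 1/2
(((γ ∧ γ) ∨ β) ∨ β) ∨ ¬β = 3/4 ∨ 1/2 = 3/4
¬((((γ ∧ γ) ∨ β) ∨ β) ∨ ¬β) = ¬3/4 = 1/4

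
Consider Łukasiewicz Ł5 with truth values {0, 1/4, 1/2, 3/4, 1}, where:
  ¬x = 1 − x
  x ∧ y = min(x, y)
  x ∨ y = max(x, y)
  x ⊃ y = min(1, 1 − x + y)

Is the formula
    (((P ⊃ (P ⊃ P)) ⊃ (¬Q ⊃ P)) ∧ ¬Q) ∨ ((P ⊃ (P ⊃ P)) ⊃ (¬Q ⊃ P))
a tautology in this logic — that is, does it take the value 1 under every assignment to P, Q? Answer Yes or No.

No

Counterexample: take P = 0, Q = 0.
P ⊃ P = 0 ⊃ 0 = 1
P ⊃ (P ⊃ P) = 0 ⊃ 1 = 1
¬Q = ¬0 = 1
¬Q ⊃ P = 1 ⊃ 0 = 0
(P ⊃ (P ⊃ P)) ⊃ (¬Q ⊃ P) = 1 ⊃ 0 = 0
¬Q = ¬0 = 1
((P ⊃ (P ⊃ P)) ⊃ (¬Q ⊃ P)) ∧ ¬Q = 0 ∧ 1 = 0
(((P ⊃ (P ⊃ P)) ⊃ (¬Q ⊃ P)) ∧ ¬Q) ∨ ((P ⊃ (P ⊃ P)) ⊃ (¬Q ⊃ P)) = 0 ∨ 0 = 0
This gives 0 ≠ 1.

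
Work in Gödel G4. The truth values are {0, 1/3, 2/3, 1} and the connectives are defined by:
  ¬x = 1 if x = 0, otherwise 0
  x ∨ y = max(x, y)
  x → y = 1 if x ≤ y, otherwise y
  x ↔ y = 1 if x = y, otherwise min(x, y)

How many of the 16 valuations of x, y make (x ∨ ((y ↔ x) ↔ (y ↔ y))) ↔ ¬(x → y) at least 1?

4

x = 0, y = 0 ↦ 0  <
x = 0, y = 1/3 ↦ 1  ≥
x = 0, y = 2/3 ↦ 1  ≥
x = 0, y = 1 ↦ 1  ≥
x = 1/3, y = 0 ↦ 1/3  <
x = 1/3, y = 1/3 ↦ 0  <
x = 1/3, y = 2/3 ↦ 0  <
x = 1/3, y = 1 ↦ 0  <
x = 2/3, y = 0 ↦ 2/3  <
x = 2/3, y = 1/3 ↦ 0  <
x = 2/3, y = 2/3 ↦ 0  <
x = 2/3, y = 1 ↦ 0  <
x = 1, y = 0 ↦ 1  ≥
x = 1, y = 1/3 ↦ 0  <
x = 1, y = 2/3 ↦ 0  <
x = 1, y = 1 ↦ 0  <
So 4 of the 16 assignments meet the threshold.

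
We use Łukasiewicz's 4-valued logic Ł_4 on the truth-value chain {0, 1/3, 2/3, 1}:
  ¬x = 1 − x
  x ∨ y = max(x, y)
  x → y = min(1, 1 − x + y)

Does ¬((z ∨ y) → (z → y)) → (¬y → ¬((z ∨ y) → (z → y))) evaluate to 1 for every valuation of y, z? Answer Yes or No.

Yes

y = 0, z = 0 ↦ 1
y = 0, z = 1/3 ↦ 1
y = 0, z = 2/3 ↦ 1
y = 0, z = 1 ↦ 1
y = 1/3, z = 0 ↦ 1
y = 1/3, z = 1/3 ↦ 1
y = 1/3, z = 2/3 ↦ 1
y = 1/3, z = 1 ↦ 1
y = 2/3, z = 0 ↦ 1
y = 2/3, z = 1/3 ↦ 1
y = 2/3, z = 2/3 ↦ 1
y = 2/3, z = 1 ↦ 1
y = 1, z = 0 ↦ 1
y = 1, z = 1/3 ↦ 1
y = 1, z = 2/3 ↦ 1
y = 1, z = 1 ↦ 1
Every assignment gives a value ≥ 1.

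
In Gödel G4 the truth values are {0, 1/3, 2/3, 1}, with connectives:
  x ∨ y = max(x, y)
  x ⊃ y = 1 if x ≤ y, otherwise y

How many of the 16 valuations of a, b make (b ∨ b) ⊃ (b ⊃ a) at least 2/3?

a = 0, b = 0 ↦ 1  ≥
a = 0, b = 1/3 ↦ 0  <
a = 0, b = 2/3 ↦ 0  <
a = 0, b = 1 ↦ 0  <
a = 1/3, b = 0 ↦ 1  ≥
a = 1/3, b = 1/3 ↦ 1  ≥
a = 1/3, b = 2/3 ↦ 1/3  <
a = 1/3, b = 1 ↦ 1/3  <
a = 2/3, b = 0 ↦ 1  ≥
a = 2/3, b = 1/3 ↦ 1  ≥
a = 2/3, b = 2/3 ↦ 1  ≥
a = 2/3, b = 1 ↦ 2/3  ≥
a = 1, b = 0 ↦ 1  ≥
a = 1, b = 1/3 ↦ 1  ≥
a = 1, b = 2/3 ↦ 1  ≥
a = 1, b = 1 ↦ 1  ≥
So 11 of the 16 assignments meet the threshold.

11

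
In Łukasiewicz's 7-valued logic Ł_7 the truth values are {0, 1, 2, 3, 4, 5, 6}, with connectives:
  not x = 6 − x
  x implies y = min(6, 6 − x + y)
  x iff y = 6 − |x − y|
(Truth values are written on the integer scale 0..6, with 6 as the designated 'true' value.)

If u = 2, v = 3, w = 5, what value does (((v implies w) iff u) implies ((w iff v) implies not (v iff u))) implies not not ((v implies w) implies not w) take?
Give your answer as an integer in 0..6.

v implies w = 3 implies 5 = 6
(v implies w) iff u = 6 iff 2 = 2
w iff v = 5 iff 3 = 4
v iff u = 3 iff 2 = 5
not (v iff u) = not 5 = 1
(w iff v) implies not (v iff u) = 4 implies 1 = 3
((v implies w) iff u) implies ((w iff v) implies not (v iff u)) = 2 implies 3 = 6
v implies w = 3 implies 5 = 6
not w = not 5 = 1
(v implies w) implies not w = 6 implies 1 = 1
not ((v implies w) implies not w) = not 1 = 5
not not ((v implies w) implies not w) = not 5 = 1
(((v implies w) iff u) implies ((w iff v) implies not (v iff u))) implies not not ((v implies w) implies not w) = 6 implies 1 = 1

1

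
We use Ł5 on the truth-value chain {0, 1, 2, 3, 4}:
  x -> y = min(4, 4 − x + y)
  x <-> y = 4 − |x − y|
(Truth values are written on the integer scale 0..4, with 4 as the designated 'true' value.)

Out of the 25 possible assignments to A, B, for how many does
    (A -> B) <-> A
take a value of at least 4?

value 4: 3 assignments (counts)
value 3: 5 assignments
value 2: 6 assignments
value 1: 5 assignments
value 0: 6 assignments
So 3 of the 25 assignments meet the threshold.

3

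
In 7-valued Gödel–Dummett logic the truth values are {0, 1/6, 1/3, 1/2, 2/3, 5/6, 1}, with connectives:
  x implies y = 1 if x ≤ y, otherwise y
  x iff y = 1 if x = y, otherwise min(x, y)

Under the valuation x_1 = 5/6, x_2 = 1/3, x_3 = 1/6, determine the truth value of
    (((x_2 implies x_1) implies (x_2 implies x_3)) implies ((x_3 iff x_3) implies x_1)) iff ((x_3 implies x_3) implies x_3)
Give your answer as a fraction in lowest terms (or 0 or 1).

1/6

x_2 implies x_1 = 1/3 implies 5/6 = 1
x_2 implies x_3 = 1/3 implies 1/6 = 1/6
(x_2 implies x_1) implies (x_2 implies x_3) = 1 implies 1/6 = 1/6
x_3 iff x_3 = 1/6 iff 1/6 = 1
(x_3 iff x_3) implies x_1 = 1 implies 5/6 = 5/6
((x_2 implies x_1) implies (x_2 implies x_3)) implies ((x_3 iff x_3) implies x_1) = 1/6 implies 5/6 = 1
x_3 implies x_3 = 1/6 implies 1/6 = 1
(x_3 implies x_3) implies x_3 = 1 implies 1/6 = 1/6
(((x_2 implies x_1) implies (x_2 implies x_3)) implies ((x_3 iff x_3) implies x_1)) iff ((x_3 implies x_3) implies x_3) = 1 iff 1/6 = 1/6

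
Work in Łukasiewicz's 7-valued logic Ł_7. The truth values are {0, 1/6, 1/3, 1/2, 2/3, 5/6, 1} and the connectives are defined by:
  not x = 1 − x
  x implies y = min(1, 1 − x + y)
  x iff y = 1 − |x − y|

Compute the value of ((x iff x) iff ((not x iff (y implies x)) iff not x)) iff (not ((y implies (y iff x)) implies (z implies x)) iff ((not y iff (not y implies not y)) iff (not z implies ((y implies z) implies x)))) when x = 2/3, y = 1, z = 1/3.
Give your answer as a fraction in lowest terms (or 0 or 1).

x iff x = 2/3 iff 2/3 = 1
not x = not 2/3 = 1/3
y implies x = 1 implies 2/3 = 2/3
not x iff (y implies x) = 1/3 iff 2/3 = 2/3
not x = not 2/3 = 1/3
(not x iff (y implies x)) iff not x = 2/3 iff 1/3 = 2/3
(x iff x) iff ((not x iff (y implies x)) iff not x) = 1 iff 2/3 = 2/3
y iff x = 1 iff 2/3 = 2/3
y implies (y iff x) = 1 implies 2/3 = 2/3
z implies x = 1/3 implies 2/3 = 1
(y implies (y iff x)) implies (z implies x) = 2/3 implies 1 = 1
not ((y implies (y iff x)) implies (z implies x)) = not 1 = 0
not y = not 1 = 0
not y = not 1 = 0
not y = not 1 = 0
not y implies not y = 0 implies 0 = 1
not y iff (not y implies not y) = 0 iff 1 = 0
not z = not 1/3 = 2/3
y implies z = 1 implies 1/3 = 1/3
(y implies z) implies x = 1/3 implies 2/3 = 1
not z implies ((y implies z) implies x) = 2/3 implies 1 = 1
(not y iff (not y implies not y)) iff (not z implies ((y implies z) implies x)) = 0 iff 1 = 0
not ((y implies (y iff x)) implies (z implies x)) iff ((not y iff (not y implies not y)) iff (not z implies ((y implies z) implies x))) = 0 iff 0 = 1
((x iff x) iff ((not x iff (y implies x)) iff not x)) iff (not ((y implies (y iff x)) implies (z implies x)) iff ((not y iff (not y implies not y)) iff (not z implies ((y implies z) implies x)))) = 2/3 iff 1 = 2/3

2/3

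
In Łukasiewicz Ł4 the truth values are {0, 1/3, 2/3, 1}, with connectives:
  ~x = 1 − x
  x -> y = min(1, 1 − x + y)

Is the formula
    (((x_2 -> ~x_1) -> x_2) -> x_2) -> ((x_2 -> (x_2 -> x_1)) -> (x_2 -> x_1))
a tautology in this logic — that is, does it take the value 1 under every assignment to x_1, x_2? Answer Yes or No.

No

Counterexample: take x_1 = 0, x_2 = 1/3.
~x_1 = ~0 = 1
x_2 -> ~x_1 = 1/3 -> 1 = 1
(x_2 -> ~x_1) -> x_2 = 1 -> 1/3 = 1/3
((x_2 -> ~x_1) -> x_2) -> x_2 = 1/3 -> 1/3 = 1
x_2 -> x_1 = 1/3 -> 0 = 2/3
x_2 -> (x_2 -> x_1) = 1/3 -> 2/3 = 1
x_2 -> x_1 = 1/3 -> 0 = 2/3
(x_2 -> (x_2 -> x_1)) -> (x_2 -> x_1) = 1 -> 2/3 = 2/3
(((x_2 -> ~x_1) -> x_2) -> x_2) -> ((x_2 -> (x_2 -> x_1)) -> (x_2 -> x_1)) = 1 -> 2/3 = 2/3
This gives 2/3 ≠ 1.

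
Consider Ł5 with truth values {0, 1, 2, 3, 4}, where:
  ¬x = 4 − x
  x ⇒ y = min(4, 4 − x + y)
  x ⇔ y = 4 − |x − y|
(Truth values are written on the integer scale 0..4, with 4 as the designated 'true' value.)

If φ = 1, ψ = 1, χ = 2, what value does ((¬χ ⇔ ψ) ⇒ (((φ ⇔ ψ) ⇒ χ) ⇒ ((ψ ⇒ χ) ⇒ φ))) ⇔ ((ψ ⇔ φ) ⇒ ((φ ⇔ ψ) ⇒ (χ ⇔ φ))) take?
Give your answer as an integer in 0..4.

¬χ = ¬2 = 2
¬χ ⇔ ψ = 2 ⇔ 1 = 3
φ ⇔ ψ = 1 ⇔ 1 = 4
(φ ⇔ ψ) ⇒ χ = 4 ⇒ 2 = 2
ψ ⇒ χ = 1 ⇒ 2 = 4
(ψ ⇒ χ) ⇒ φ = 4 ⇒ 1 = 1
((φ ⇔ ψ) ⇒ χ) ⇒ ((ψ ⇒ χ) ⇒ φ) = 2 ⇒ 1 = 3
(¬χ ⇔ ψ) ⇒ (((φ ⇔ ψ) ⇒ χ) ⇒ ((ψ ⇒ χ) ⇒ φ)) = 3 ⇒ 3 = 4
ψ ⇔ φ = 1 ⇔ 1 = 4
φ ⇔ ψ = 1 ⇔ 1 = 4
χ ⇔ φ = 2 ⇔ 1 = 3
(φ ⇔ ψ) ⇒ (χ ⇔ φ) = 4 ⇒ 3 = 3
(ψ ⇔ φ) ⇒ ((φ ⇔ ψ) ⇒ (χ ⇔ φ)) = 4 ⇒ 3 = 3
((¬χ ⇔ ψ) ⇒ (((φ ⇔ ψ) ⇒ χ) ⇒ ((ψ ⇒ χ) ⇒ φ))) ⇔ ((ψ ⇔ φ) ⇒ ((φ ⇔ ψ) ⇒ (χ ⇔ φ))) = 4 ⇔ 3 = 3

3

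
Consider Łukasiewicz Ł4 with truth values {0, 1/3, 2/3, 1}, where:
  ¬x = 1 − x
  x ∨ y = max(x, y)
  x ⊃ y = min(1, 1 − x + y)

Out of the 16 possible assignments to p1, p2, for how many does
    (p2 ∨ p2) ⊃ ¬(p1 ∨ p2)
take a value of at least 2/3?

11

p1 = 0, p2 = 0 ↦ 1  ≥
p1 = 0, p2 = 1/3 ↦ 1  ≥
p1 = 0, p2 = 2/3 ↦ 2/3  ≥
p1 = 0, p2 = 1 ↦ 0  <
p1 = 1/3, p2 = 0 ↦ 1  ≥
p1 = 1/3, p2 = 1/3 ↦ 1  ≥
p1 = 1/3, p2 = 2/3 ↦ 2/3  ≥
p1 = 1/3, p2 = 1 ↦ 0  <
p1 = 2/3, p2 = 0 ↦ 1  ≥
p1 = 2/3, p2 = 1/3 ↦ 1  ≥
p1 = 2/3, p2 = 2/3 ↦ 2/3  ≥
p1 = 2/3, p2 = 1 ↦ 0  <
p1 = 1, p2 = 0 ↦ 1  ≥
p1 = 1, p2 = 1/3 ↦ 2/3  ≥
p1 = 1, p2 = 2/3 ↦ 1/3  <
p1 = 1, p2 = 1 ↦ 0  <
So 11 of the 16 assignments meet the threshold.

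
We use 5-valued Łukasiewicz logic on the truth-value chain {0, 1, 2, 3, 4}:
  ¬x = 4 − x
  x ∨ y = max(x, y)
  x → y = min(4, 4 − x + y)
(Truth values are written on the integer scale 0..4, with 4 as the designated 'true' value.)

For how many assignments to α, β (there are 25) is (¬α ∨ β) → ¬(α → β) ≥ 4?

6

value 4: 6 assignments (counts)
value 3: 2 assignments
value 2: 3 assignments
value 1: 5 assignments
value 0: 9 assignments
So 6 of the 25 assignments meet the threshold.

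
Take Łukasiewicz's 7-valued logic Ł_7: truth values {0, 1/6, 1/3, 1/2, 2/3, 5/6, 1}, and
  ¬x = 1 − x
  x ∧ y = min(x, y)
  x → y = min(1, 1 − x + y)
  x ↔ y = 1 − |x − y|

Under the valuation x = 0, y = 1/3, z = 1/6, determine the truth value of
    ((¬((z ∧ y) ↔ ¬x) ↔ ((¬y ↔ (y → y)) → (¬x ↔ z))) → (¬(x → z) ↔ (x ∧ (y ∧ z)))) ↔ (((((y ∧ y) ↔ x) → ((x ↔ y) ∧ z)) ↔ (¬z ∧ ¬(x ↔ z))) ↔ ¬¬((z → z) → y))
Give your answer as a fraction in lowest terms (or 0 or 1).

2/3

z ∧ y = 1/6 ∧ 1/3 = 1/6
¬x = ¬0 = 1
(z ∧ y) ↔ ¬x = 1/6 ↔ 1 = 1/6
¬((z ∧ y) ↔ ¬x) = ¬1/6 = 5/6
¬y = ¬1/3 = 2/3
y → y = 1/3 → 1/3 = 1
¬y ↔ (y → y) = 2/3 ↔ 1 = 2/3
¬x = ¬0 = 1
¬x ↔ z = 1 ↔ 1/6 = 1/6
(¬y ↔ (y → y)) → (¬x ↔ z) = 2/3 → 1/6 = 1/2
¬((z ∧ y) ↔ ¬x) ↔ ((¬y ↔ (y → y)) → (¬x ↔ z)) = 5/6 ↔ 1/2 = 2/3
x → z = 0 → 1/6 = 1
¬(x → z) = ¬1 = 0
y ∧ z = 1/3 ∧ 1/6 = 1/6
x ∧ (y ∧ z) = 0 ∧ 1/6 = 0
¬(x → z) ↔ (x ∧ (y ∧ z)) = 0 ↔ 0 = 1
(¬((z ∧ y) ↔ ¬x) ↔ ((¬y ↔ (y → y)) → (¬x ↔ z))) → (¬(x → z) ↔ (x ∧ (y ∧ z))) = 2/3 → 1 = 1
y ∧ y = 1/3 ∧ 1/3 = 1/3
(y ∧ y) ↔ x = 1/3 ↔ 0 = 2/3
x ↔ y = 0 ↔ 1/3 = 2/3
(x ↔ y) ∧ z = 2/3 ∧ 1/6 = 1/6
((y ∧ y) ↔ x) → ((x ↔ y) ∧ z) = 2/3 → 1/6 = 1/2
¬z = ¬1/6 = 5/6
x ↔ z = 0 ↔ 1/6 = 5/6
¬(x ↔ z) = ¬5/6 = 1/6
¬z ∧ ¬(x ↔ z) = 5/6 ∧ 1/6 = 1/6
(((y ∧ y) ↔ x) → ((x ↔ y) ∧ z)) ↔ (¬z ∧ ¬(x ↔ z)) = 1/2 ↔ 1/6 = 2/3
z → z = 1/6 → 1/6 = 1
(z → z) → y = 1 → 1/3 = 1/3
¬((z → z) → y) = ¬1/3 = 2/3
¬¬((z → z) → y) = ¬2/3 = 1/3
((((y ∧ y) ↔ x) → ((x ↔ y) ∧ z)) ↔ (¬z ∧ ¬(x ↔ z))) ↔ ¬¬((z → z) → y) = 2/3 ↔ 1/3 = 2/3
((¬((z ∧ y) ↔ ¬x) ↔ ((¬y ↔ (y → y)) → (¬x ↔ z))) → (¬(x → z) ↔ (x ∧ (y ∧ z)))) ↔ (((((y ∧ y) ↔ x) → ((x ↔ y) ∧ z)) ↔ (¬z ∧ ¬(x ↔ z))) ↔ ¬¬((z → z) → y)) = 1 ↔ 2/3 = 2/3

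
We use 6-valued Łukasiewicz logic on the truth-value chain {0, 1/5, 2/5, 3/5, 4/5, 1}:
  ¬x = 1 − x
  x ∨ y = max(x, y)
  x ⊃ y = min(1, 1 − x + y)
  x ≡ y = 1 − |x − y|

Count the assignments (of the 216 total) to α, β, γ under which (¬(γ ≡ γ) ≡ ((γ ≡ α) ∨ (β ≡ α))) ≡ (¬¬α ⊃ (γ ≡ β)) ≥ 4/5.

value 1: 16 assignments (counts)
value 4/5: 20 assignments (counts)
value 3/5: 32 assignments
value 2/5: 42 assignments
value 1/5: 58 assignments
value 0: 48 assignments
So 36 of the 216 assignments meet the threshold.

36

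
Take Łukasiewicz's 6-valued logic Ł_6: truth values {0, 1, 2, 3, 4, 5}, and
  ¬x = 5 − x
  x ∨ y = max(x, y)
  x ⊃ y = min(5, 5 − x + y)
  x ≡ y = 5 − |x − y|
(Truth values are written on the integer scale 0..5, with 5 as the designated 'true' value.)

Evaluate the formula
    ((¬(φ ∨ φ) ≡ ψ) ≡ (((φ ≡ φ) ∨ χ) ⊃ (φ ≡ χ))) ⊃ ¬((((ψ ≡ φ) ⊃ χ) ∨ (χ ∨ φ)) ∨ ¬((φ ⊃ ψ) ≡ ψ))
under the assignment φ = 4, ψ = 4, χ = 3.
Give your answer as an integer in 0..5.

3

φ ∨ φ = 4 ∨ 4 = 4
¬(φ ∨ φ) = ¬4 = 1
¬(φ ∨ φ) ≡ ψ = 1 ≡ 4 = 2
φ ≡ φ = 4 ≡ 4 = 5
(φ ≡ φ) ∨ χ = 5 ∨ 3 = 5
φ ≡ χ = 4 ≡ 3 = 4
((φ ≡ φ) ∨ χ) ⊃ (φ ≡ χ) = 5 ⊃ 4 = 4
(¬(φ ∨ φ) ≡ ψ) ≡ (((φ ≡ φ) ∨ χ) ⊃ (φ ≡ χ)) = 2 ≡ 4 = 3
ψ ≡ φ = 4 ≡ 4 = 5
(ψ ≡ φ) ⊃ χ = 5 ⊃ 3 = 3
χ ∨ φ = 3 ∨ 4 = 4
((ψ ≡ φ) ⊃ χ) ∨ (χ ∨ φ) = 3 ∨ 4 = 4
φ ⊃ ψ = 4 ⊃ 4 = 5
(φ ⊃ ψ) ≡ ψ = 5 ≡ 4 = 4
¬((φ ⊃ ψ) ≡ ψ) = ¬4 = 1
(((ψ ≡ φ) ⊃ χ) ∨ (χ ∨ φ)) ∨ ¬((φ ⊃ ψ) ≡ ψ) = 4 ∨ 1 = 4
¬((((ψ ≡ φ) ⊃ χ) ∨ (χ ∨ φ)) ∨ ¬((φ ⊃ ψ) ≡ ψ)) = ¬4 = 1
((¬(φ ∨ φ) ≡ ψ) ≡ (((φ ≡ φ) ∨ χ) ⊃ (φ ≡ χ))) ⊃ ¬((((ψ ≡ φ) ⊃ χ) ∨ (χ ∨ φ)) ∨ ¬((φ ⊃ ψ) ≡ ψ)) = 3 ⊃ 1 = 3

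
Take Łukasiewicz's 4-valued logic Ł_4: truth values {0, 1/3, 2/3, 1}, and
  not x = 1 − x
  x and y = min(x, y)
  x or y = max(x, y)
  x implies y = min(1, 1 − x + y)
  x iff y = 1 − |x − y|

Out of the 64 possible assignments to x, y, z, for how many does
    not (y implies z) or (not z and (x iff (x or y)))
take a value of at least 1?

value 1: 13 assignments (counts)
value 2/3: 18 assignments
value 1/3: 17 assignments
value 0: 16 assignments
So 13 of the 64 assignments meet the threshold.

13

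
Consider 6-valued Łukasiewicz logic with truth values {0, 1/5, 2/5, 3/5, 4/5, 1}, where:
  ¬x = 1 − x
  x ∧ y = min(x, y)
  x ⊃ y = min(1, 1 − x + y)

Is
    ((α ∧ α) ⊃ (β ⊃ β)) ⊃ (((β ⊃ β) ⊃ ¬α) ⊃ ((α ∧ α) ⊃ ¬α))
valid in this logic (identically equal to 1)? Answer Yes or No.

Yes

At α = 0, β = 2/5, for instance:
α ∧ α = 0 ∧ 0 = 0
β ⊃ β = 2/5 ⊃ 2/5 = 1
(α ∧ α) ⊃ (β ⊃ β) = 0 ⊃ 1 = 1
¬α = ¬0 = 1
(β ⊃ β) ⊃ ¬α = 1 ⊃ 1 = 1
(α ∧ α) ⊃ ¬α = 0 ⊃ 1 = 1
((β ⊃ β) ⊃ ¬α) ⊃ ((α ∧ α) ⊃ ¬α) = 1 ⊃ 1 = 1
((α ∧ α) ⊃ (β ⊃ β)) ⊃ (((β ⊃ β) ⊃ ¬α) ⊃ ((α ∧ α) ⊃ ¬α)) = 1 ⊃ 1 = 1
and checking the remaining 35 assignments likewise gives ≥ 1 in every case.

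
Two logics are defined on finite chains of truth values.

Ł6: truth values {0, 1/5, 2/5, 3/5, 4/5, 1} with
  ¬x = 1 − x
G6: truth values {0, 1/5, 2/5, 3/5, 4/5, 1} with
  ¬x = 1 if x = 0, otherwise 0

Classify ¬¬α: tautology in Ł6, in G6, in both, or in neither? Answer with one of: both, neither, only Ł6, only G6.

In Ł6: at α = 0 the value is 0 — not a tautology.
In G6: at α = 0 the value is 0 — not a tautology.

neither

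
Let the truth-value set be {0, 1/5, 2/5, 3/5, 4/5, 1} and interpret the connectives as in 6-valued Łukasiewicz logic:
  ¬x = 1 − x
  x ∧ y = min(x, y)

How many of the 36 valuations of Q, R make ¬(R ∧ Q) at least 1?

value 1: 11 assignments (counts)
value 4/5: 9 assignments
value 3/5: 7 assignments
value 2/5: 5 assignments
value 1/5: 3 assignments
value 0: 1 assignment
So 11 of the 36 assignments meet the threshold.

11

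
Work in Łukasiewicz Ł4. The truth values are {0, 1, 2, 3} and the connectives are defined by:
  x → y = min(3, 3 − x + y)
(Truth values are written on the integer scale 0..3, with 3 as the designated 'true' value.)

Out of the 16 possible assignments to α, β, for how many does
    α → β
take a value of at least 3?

α = 0, β = 0 ↦ 3  ≥
α = 0, β = 1 ↦ 3  ≥
α = 0, β = 2 ↦ 3  ≥
α = 0, β = 3 ↦ 3  ≥
α = 1, β = 0 ↦ 2  <
α = 1, β = 1 ↦ 3  ≥
α = 1, β = 2 ↦ 3  ≥
α = 1, β = 3 ↦ 3  ≥
α = 2, β = 0 ↦ 1  <
α = 2, β = 1 ↦ 2  <
α = 2, β = 2 ↦ 3  ≥
α = 2, β = 3 ↦ 3  ≥
α = 3, β = 0 ↦ 0  <
α = 3, β = 1 ↦ 1  <
α = 3, β = 2 ↦ 2  <
α = 3, β = 3 ↦ 3  ≥
So 10 of the 16 assignments meet the threshold.

10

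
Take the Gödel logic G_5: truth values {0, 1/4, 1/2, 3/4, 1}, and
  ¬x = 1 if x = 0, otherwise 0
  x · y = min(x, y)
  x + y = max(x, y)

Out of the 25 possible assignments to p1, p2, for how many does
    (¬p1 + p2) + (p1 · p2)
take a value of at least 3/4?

value 1: 9 assignments (counts)
value 3/4: 4 assignments (counts)
value 1/2: 4 assignments
value 1/4: 4 assignments
value 0: 4 assignments
So 13 of the 25 assignments meet the threshold.

13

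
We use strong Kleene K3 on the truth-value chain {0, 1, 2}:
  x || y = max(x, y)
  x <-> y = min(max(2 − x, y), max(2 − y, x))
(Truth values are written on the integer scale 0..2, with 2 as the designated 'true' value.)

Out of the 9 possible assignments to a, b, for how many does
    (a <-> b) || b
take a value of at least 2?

a = 0, b = 0 ↦ 2  ≥
a = 0, b = 1 ↦ 1  <
a = 0, b = 2 ↦ 2  ≥
a = 1, b = 0 ↦ 1  <
a = 1, b = 1 ↦ 1  <
a = 1, b = 2 ↦ 2  ≥
a = 2, b = 0 ↦ 0  <
a = 2, b = 1 ↦ 1  <
a = 2, b = 2 ↦ 2  ≥
So 4 of the 9 assignments meet the threshold.

4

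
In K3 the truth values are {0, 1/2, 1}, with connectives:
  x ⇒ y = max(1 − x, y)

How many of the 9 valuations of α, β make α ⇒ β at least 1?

α = 0, β = 0 ↦ 1  ≥
α = 0, β = 1/2 ↦ 1  ≥
α = 0, β = 1 ↦ 1  ≥
α = 1/2, β = 0 ↦ 1/2  <
α = 1/2, β = 1/2 ↦ 1/2  <
α = 1/2, β = 1 ↦ 1  ≥
α = 1, β = 0 ↦ 0  <
α = 1, β = 1/2 ↦ 1/2  <
α = 1, β = 1 ↦ 1  ≥
So 5 of the 9 assignments meet the threshold.

5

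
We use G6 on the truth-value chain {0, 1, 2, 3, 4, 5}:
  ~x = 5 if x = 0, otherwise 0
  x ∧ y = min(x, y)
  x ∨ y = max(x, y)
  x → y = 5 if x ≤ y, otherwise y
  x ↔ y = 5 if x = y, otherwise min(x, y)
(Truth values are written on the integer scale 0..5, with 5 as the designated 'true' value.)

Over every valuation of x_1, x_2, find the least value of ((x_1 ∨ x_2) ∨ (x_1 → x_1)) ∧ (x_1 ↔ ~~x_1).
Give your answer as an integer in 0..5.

Take x_1 = 1, x_2 = 0:
x_1 ∨ x_2 = 1 ∨ 0 = 1
x_1 → x_1 = 1 → 1 = 5
(x_1 ∨ x_2) ∨ (x_1 → x_1) = 1 ∨ 5 = 5
~x_1 = ~1 = 0
~~x_1 = ~0 = 5
x_1 ↔ ~~x_1 = 1 ↔ 5 = 1
((x_1 ∨ x_2) ∨ (x_1 → x_1)) ∧ (x_1 ↔ ~~x_1) = 5 ∧ 1 = 1
No assignment yields a value below 1, so this is the minimum.

1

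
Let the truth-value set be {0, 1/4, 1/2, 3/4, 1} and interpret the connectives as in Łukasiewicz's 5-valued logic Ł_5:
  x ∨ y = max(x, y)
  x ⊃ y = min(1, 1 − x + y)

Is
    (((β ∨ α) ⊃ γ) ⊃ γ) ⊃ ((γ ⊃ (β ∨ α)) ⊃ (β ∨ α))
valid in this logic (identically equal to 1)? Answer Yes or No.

Yes

At α = 1/2, β = 1/4, γ = 1/4, for instance:
β ∨ α = 1/4 ∨ 1/2 = 1/2
(β ∨ α) ⊃ γ = 1/2 ⊃ 1/4 = 3/4
((β ∨ α) ⊃ γ) ⊃ γ = 3/4 ⊃ 1/4 = 1/2
γ ⊃ (β ∨ α) = 1/4 ⊃ 1/2 = 1
(γ ⊃ (β ∨ α)) ⊃ (β ∨ α) = 1 ⊃ 1/2 = 1/2
(((β ∨ α) ⊃ γ) ⊃ γ) ⊃ ((γ ⊃ (β ∨ α)) ⊃ (β ∨ α)) = 1/2 ⊃ 1/2 = 1
and checking the remaining 124 assignments likewise gives ≥ 1 in every case.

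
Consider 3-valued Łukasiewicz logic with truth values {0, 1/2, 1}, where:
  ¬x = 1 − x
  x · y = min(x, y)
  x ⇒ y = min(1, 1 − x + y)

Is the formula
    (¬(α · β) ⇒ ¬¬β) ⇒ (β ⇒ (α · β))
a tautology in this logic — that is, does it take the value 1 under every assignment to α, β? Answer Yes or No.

Counterexample: take α = 0, β = 1.
α · β = 0 · 1 = 0
¬(α · β) = ¬0 = 1
¬β = ¬1 = 0
¬¬β = ¬0 = 1
¬(α · β) ⇒ ¬¬β = 1 ⇒ 1 = 1
α · β = 0 · 1 = 0
β ⇒ (α · β) = 1 ⇒ 0 = 0
(¬(α · β) ⇒ ¬¬β) ⇒ (β ⇒ (α · β)) = 1 ⇒ 0 = 0
This gives 0 ≠ 1.

No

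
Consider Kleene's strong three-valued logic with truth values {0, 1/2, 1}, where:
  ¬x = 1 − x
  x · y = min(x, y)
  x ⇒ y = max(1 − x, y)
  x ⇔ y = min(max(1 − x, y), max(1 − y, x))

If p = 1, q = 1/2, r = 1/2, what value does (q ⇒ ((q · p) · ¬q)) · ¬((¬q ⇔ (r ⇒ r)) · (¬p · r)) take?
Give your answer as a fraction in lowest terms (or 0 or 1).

1/2

q · p = 1/2 · 1 = 1/2
¬q = ¬1/2 = 1/2
(q · p) · ¬q = 1/2 · 1/2 = 1/2
q ⇒ ((q · p) · ¬q) = 1/2 ⇒ 1/2 = 1/2
¬q = ¬1/2 = 1/2
r ⇒ r = 1/2 ⇒ 1/2 = 1/2
¬q ⇔ (r ⇒ r) = 1/2 ⇔ 1/2 = 1/2
¬p = ¬1 = 0
¬p · r = 0 · 1/2 = 0
(¬q ⇔ (r ⇒ r)) · (¬p · r) = 1/2 · 0 = 0
¬((¬q ⇔ (r ⇒ r)) · (¬p · r)) = ¬0 = 1
(q ⇒ ((q · p) · ¬q)) · ¬((¬q ⇔ (r ⇒ r)) · (¬p · r)) = 1/2 · 1 = 1/2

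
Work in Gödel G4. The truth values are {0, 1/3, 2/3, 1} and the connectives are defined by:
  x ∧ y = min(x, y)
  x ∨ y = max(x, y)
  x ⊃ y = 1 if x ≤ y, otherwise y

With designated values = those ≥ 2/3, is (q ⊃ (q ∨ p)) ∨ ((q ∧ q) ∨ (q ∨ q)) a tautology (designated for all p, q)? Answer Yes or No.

p = 0, q = 0 ↦ 1
p = 0, q = 1/3 ↦ 1
p = 0, q = 2/3 ↦ 1
p = 0, q = 1 ↦ 1
p = 1/3, q = 0 ↦ 1
p = 1/3, q = 1/3 ↦ 1
p = 1/3, q = 2/3 ↦ 1
p = 1/3, q = 1 ↦ 1
p = 2/3, q = 0 ↦ 1
p = 2/3, q = 1/3 ↦ 1
p = 2/3, q = 2/3 ↦ 1
p = 2/3, q = 1 ↦ 1
p = 1, q = 0 ↦ 1
p = 1, q = 1/3 ↦ 1
p = 1, q = 2/3 ↦ 1
p = 1, q = 1 ↦ 1
Every assignment gives a value ≥ 2/3.

Yes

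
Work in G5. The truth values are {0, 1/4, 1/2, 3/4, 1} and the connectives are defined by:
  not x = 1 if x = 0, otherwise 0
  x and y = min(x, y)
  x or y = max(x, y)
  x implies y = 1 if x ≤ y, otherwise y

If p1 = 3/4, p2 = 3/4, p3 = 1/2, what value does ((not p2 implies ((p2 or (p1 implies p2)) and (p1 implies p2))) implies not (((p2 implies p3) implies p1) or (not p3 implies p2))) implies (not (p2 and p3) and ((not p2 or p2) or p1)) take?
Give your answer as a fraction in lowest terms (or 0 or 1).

not p2 = not 3/4 = 0
p1 implies p2 = 3/4 implies 3/4 = 1
p2 or (p1 implies p2) = 3/4 or 1 = 1
p1 implies p2 = 3/4 implies 3/4 = 1
(p2 or (p1 implies p2)) and (p1 implies p2) = 1 and 1 = 1
not p2 implies ((p2 or (p1 implies p2)) and (p1 implies p2)) = 0 implies 1 = 1
p2 implies p3 = 3/4 implies 1/2 = 1/2
(p2 implies p3) implies p1 = 1/2 implies 3/4 = 1
not p3 = not 1/2 = 0
not p3 implies p2 = 0 implies 3/4 = 1
((p2 implies p3) implies p1) or (not p3 implies p2) = 1 or 1 = 1
not (((p2 implies p3) implies p1) or (not p3 implies p2)) = not 1 = 0
(not p2 implies ((p2 or (p1 implies p2)) and (p1 implies p2))) implies not (((p2 implies p3) implies p1) or (not p3 implies p2)) = 1 implies 0 = 0
p2 and p3 = 3/4 and 1/2 = 1/2
not (p2 and p3) = not 1/2 = 0
not p2 = not 3/4 = 0
not p2 or p2 = 0 or 3/4 = 3/4
(not p2 or p2) or p1 = 3/4 or 3/4 = 3/4
not (p2 and p3) and ((not p2 or p2) or p1) = 0 and 3/4 = 0
((not p2 implies ((p2 or (p1 implies p2)) and (p1 implies p2))) implies not (((p2 implies p3) implies p1) or (not p3 implies p2))) implies (not (p2 and p3) and ((not p2 or p2) or p1)) = 0 implies 0 = 1

1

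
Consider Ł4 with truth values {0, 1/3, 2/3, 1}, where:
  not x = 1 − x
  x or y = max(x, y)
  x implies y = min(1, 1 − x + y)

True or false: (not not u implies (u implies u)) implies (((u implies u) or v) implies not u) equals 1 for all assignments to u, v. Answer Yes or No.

No

Counterexample: take u = 1/3, v = 0.
not u = not 1/3 = 2/3
not not u = not 2/3 = 1/3
u implies u = 1/3 implies 1/3 = 1
not not u implies (u implies u) = 1/3 implies 1 = 1
u implies u = 1/3 implies 1/3 = 1
(u implies u) or v = 1 or 0 = 1
not u = not 1/3 = 2/3
((u implies u) or v) implies not u = 1 implies 2/3 = 2/3
(not not u implies (u implies u)) implies (((u implies u) or v) implies not u) = 1 implies 2/3 = 2/3
This gives 2/3 ≠ 1.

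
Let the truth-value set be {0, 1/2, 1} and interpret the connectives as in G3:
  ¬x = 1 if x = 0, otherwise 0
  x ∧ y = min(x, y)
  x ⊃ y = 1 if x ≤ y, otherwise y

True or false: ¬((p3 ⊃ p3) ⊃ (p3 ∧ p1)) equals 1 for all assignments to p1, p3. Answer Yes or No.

No

Counterexample: take p1 = 1/2, p3 = 1/2.
p3 ⊃ p3 = 1/2 ⊃ 1/2 = 1
p3 ∧ p1 = 1/2 ∧ 1/2 = 1/2
(p3 ⊃ p3) ⊃ (p3 ∧ p1) = 1 ⊃ 1/2 = 1/2
¬((p3 ⊃ p3) ⊃ (p3 ∧ p1)) = ¬1/2 = 0
This gives 0 ≠ 1.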